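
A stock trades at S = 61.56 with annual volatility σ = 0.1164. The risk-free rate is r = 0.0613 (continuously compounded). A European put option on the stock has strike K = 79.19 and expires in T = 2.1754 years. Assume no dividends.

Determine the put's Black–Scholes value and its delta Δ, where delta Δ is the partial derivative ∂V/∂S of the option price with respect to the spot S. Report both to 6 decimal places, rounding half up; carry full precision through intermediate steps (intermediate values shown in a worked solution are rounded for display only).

σ√T = 0.1164·√2.1754 = 0.171681
d₁ = (ln(S/K) + (r+σ²/2)T) / (σ√T) = (ln(61.56/79.19) + (0.0613+0.1164²/2)·2.1754) / 0.171681 = (-0.251838 + 0.148089) / 0.171681 = -0.604309
d₂ = d₁ − σ√T = -0.604309 − 0.171681 = -0.775990
e^{−rT} = e^{−0.0613·2.1754} = 0.875157
N(−d₁) = 0.727181,  N(−d₂) = 0.781123
Put price V = K·e^{−rT}·N(−d₂) − S·N(−d₁) = 54.134676 − 44.765261 = 9.369415
Δ = −N(−d₁) = -0.727181

price = 9.369415
Δ = -0.727181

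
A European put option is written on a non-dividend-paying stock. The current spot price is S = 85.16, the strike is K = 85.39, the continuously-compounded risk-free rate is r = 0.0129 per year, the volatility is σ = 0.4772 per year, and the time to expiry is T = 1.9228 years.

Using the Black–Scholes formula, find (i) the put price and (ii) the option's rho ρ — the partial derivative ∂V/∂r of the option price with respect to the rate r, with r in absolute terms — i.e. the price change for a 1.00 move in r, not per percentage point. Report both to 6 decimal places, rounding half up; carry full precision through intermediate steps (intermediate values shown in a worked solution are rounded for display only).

σ√T = 0.4772·√1.9228 = 0.661710
d₁ = (ln(S/K) + (r+σ²/2)T) / (σ√T) = (ln(85.16/85.39) + (0.0129+0.4772²/2)·1.9228) / 0.661710 = (-0.002697 + 0.243734) / 0.661710 = 0.364264
d₂ = d₁ − σ√T = 0.364264 − 0.661710 = -0.297446
e^{−rT} = e^{−0.0129·1.9228} = 0.975501
N(−d₁) = 0.357831,  N(−d₂) = 0.616937
Put price V = K·e^{−rT}·N(−d₂) − S·N(−d₁) = 51.389634 − 30.472850 = 20.916784
ρ = −K·T·e^{−rT}·N(−d₂) = -98.811988

price = 20.916784
ρ = -98.811988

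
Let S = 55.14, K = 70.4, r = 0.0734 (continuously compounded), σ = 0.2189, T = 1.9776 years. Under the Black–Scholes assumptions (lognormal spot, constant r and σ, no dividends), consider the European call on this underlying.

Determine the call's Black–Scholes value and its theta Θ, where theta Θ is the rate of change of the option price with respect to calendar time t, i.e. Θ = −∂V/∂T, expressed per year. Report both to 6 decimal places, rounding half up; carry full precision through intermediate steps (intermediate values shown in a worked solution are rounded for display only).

σ√T = 0.2189·√1.9776 = 0.307833
d₁ = (ln(S/K) + (r+σ²/2)T) / (σ√T) = (ln(55.14/70.4) + (0.0734+0.2189²/2)·1.9776) / 0.307833 = (-0.244318 + 0.192536) / 0.307833 = -0.168213
d₂ = d₁ − σ√T = -0.168213 − 0.307833 = -0.476046
e^{−rT} = e^{−0.0734·1.9776} = 0.864887
N(d₁) = 0.433208,  N(d₂) = 0.317021
Call price V = S·N(d₁) − K·e^{−rT}·N(d₂) = 23.887082 − 19.302792 = 4.584290
φ(d₁) = (1/√(2π))·e^{−d₁²/2} = 0.393338
Θ = −S·φ(d₁)·σ/(2√T) − r·K·e^{−rT}·N(d₂) = −1.688026 − 1.416825 = -3.104851

price = 4.584290
Θ = -3.104851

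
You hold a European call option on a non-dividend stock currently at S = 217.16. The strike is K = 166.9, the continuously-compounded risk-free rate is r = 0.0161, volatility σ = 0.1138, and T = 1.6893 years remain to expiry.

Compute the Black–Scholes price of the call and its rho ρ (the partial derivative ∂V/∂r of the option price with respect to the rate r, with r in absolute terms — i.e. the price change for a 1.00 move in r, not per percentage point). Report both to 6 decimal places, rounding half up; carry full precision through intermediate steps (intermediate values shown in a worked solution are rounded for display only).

σ√T = 0.1138·√1.6893 = 0.147909
d₁ = (ln(S/K) + (r+σ²/2)T) / (σ√T) = (ln(217.16/166.9) + (0.0161+0.1138²/2)·1.6893) / 0.147909 = (0.263240 + 0.038136) / 0.147909 = 2.037572
d₂ = d₁ − σ√T = 2.037572 − 0.147909 = 1.889662
e^{−rT} = e^{−0.0161·1.6893} = 0.973169
N(d₁) = 0.979204,  N(d₂) = 0.970598
Call price V = S·N(d₁) − K·e^{−rT}·N(d₂) = 212.643854 − 157.646413 = 54.997441
ρ = K·T·e^{−rT}·N(d₂) = 266.312085

price = 54.997441
ρ = 266.312085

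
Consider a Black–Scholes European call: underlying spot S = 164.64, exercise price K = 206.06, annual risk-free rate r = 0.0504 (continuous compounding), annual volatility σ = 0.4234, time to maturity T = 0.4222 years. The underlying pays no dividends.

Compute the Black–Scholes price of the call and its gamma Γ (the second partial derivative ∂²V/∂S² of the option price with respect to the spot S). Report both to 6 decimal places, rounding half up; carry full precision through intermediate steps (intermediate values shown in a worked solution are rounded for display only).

σ√T = 0.4234·√0.4222 = 0.275112
d₁ = (ln(S/K) + (r+σ²/2)T) / (σ√T) = (ln(164.64/206.06) + (0.0504+0.4234²/2)·0.4222) / 0.275112 = (-0.224406 + 0.059122) / 0.275112 = -0.600787
d₂ = d₁ − σ√T = -0.600787 − 0.275112 = -0.875899
e^{−rT} = e^{−0.0504·0.4222} = 0.978946
N(d₁) = 0.273991,  N(d₂) = 0.190542
Call price V = S·N(d₁) − K·e^{−rT}·N(d₂) = 45.109872 − 38.436521 = 6.673351
φ(d₁) = (1/√(2π))·e^{−d₁²/2} = 0.333067
Γ = φ(d₁) / (S·σ·√T) = 0.007353

price = 6.673351
Γ = 0.007353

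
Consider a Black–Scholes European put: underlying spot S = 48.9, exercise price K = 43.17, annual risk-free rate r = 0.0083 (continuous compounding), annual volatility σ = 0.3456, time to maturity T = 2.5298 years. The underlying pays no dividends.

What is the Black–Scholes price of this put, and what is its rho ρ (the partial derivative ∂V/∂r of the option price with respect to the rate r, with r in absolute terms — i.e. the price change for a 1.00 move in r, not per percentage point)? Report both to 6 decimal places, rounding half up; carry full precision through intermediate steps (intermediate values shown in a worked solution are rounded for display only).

price = 6.894023
ρ = -53.894097

σ√T = 0.3456·√2.5298 = 0.549689
d₁ = (ln(S/K) + (r+σ²/2)T) / (σ√T) = (ln(48.9/43.17) + (0.0083+0.3456²/2)·2.5298) / 0.549689 = (0.124632 + 0.172076) / 0.549689 = 0.539774
d₂ = d₁ − σ√T = 0.539774 − 0.549689 = -0.009915
e^{−rT} = e^{−0.0083·2.5298} = 0.979222
N(−d₁) = 0.294676,  N(−d₂) = 0.503955
Put price V = K·e^{−rT}·N(−d₂) − S·N(−d₁) = 21.303699 − 14.409676 = 6.894023
ρ = −K·T·e^{−rT}·N(−d₂) = -53.894097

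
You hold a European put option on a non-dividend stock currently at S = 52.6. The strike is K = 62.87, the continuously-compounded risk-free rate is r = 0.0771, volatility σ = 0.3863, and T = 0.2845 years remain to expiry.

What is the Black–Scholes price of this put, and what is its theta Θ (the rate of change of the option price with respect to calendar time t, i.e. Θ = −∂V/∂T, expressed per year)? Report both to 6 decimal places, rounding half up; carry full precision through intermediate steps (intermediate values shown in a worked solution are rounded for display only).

price = 10.414430
Θ = -2.306595

σ√T = 0.3863·√0.2845 = 0.206047
d₁ = (ln(S/K) + (r+σ²/2)T) / (σ√T) = (ln(52.6/62.87) + (0.0771+0.3863²/2)·0.2845) / 0.206047 = (-0.178353 + 0.043163) / 0.206047 = -0.656115
d₂ = d₁ − σ√T = -0.656115 − 0.206047 = -0.862162
e^{−rT} = e^{−0.0771·0.2845} = 0.978304
N(−d₁) = 0.744125,  N(−d₂) = 0.805701
Put price V = K·e^{−rT}·N(−d₂) − S·N(−d₁) = 49.555402 − 39.140972 = 10.414430
φ(d₁) = (1/√(2π))·e^{−d₁²/2} = 0.321685
Θ = −S·φ(d₁)·σ/(2√T) + r·K·e^{−rT}·N(−d₂) = −6.127317 + 3.820722 = -2.306595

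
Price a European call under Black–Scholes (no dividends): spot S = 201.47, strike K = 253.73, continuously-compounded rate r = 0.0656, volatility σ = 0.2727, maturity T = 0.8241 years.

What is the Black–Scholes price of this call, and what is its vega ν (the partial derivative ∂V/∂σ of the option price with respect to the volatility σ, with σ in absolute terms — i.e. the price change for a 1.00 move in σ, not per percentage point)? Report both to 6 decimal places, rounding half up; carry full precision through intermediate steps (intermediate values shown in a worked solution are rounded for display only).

σ√T = 0.2727·√0.8241 = 0.247557
d₁ = (ln(S/K) + (r+σ²/2)T) / (σ√T) = (ln(201.47/253.73) + (0.0656+0.2727²/2)·0.8241) / 0.247557 = (-0.230630 + 0.084703) / 0.247557 = -0.589469
d₂ = d₁ − σ√T = -0.589469 − 0.247557 = -0.837026
e^{−rT} = e^{−0.0656·0.8241} = 0.947374
N(d₁) = 0.277773,  N(d₂) = 0.201289
Call price V = S·N(d₁) − K·e^{−rT}·N(d₂) = 55.963022 − 48.385330 = 7.577693
φ(d₁) = (1/√(2π))·e^{−d₁²/2} = 0.335318
ν = S·φ(d₁)·√T = 61.327823

price = 7.577693
ν = 61.327823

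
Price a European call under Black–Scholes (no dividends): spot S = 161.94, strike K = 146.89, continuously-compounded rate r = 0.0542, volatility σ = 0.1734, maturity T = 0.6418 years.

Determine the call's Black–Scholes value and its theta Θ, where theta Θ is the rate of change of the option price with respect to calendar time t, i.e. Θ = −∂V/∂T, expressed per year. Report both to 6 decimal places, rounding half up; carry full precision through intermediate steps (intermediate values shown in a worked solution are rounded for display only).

σ√T = 0.1734·√0.6418 = 0.138915
d₁ = (ln(S/K) + (r+σ²/2)T) / (σ√T) = (ln(161.94/146.89) + (0.0542+0.1734²/2)·0.6418) / 0.138915 = (0.097542 + 0.044434) / 0.138915 = 1.022036
d₂ = d₁ − σ√T = 1.022036 − 0.138915 = 0.883122
e^{−rT} = e^{−0.0542·0.6418} = 0.965813
N(d₁) = 0.846618,  N(d₂) = 0.811415
Call price V = S·N(d₁) − K·e^{−rT}·N(d₂) = 137.101347 − 115.113940 = 21.987407
φ(d₁) = (1/√(2π))·e^{−d₁²/2} = 0.236639
Θ = −S·φ(d₁)·σ/(2√T) − r·K·e^{−rT}·N(d₂) = −4.147252 − 6.239176 = -10.386428

price = 21.987407
Θ = -10.386428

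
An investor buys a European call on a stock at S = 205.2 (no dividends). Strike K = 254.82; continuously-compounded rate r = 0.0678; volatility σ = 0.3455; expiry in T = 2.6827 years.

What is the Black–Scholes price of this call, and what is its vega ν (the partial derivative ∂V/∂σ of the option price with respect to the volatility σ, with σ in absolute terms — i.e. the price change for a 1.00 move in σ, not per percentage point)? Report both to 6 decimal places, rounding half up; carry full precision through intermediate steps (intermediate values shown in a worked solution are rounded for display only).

price = 42.985501
ν = 130.829290

σ√T = 0.3455·√2.6827 = 0.565893
d₁ = (ln(S/K) + (r+σ²/2)T) / (σ√T) = (ln(205.2/254.82) + (0.0678+0.3455²/2)·2.6827) / 0.565893 = (-0.216572 + 0.342004) / 0.565893 = 0.221653
d₂ = d₁ − σ√T = 0.221653 − 0.565893 = -0.344239
e^{−rT} = e^{−0.0678·2.6827} = 0.833695
N(d₁) = 0.587708,  N(d₂) = 0.365333
Call price V = S·N(d₁) − K·e^{−rT}·N(d₂) = 120.597711 − 77.612211 = 42.985501
φ(d₁) = (1/√(2π))·e^{−d₁²/2} = 0.389262
ν = S·φ(d₁)·√T = 130.829290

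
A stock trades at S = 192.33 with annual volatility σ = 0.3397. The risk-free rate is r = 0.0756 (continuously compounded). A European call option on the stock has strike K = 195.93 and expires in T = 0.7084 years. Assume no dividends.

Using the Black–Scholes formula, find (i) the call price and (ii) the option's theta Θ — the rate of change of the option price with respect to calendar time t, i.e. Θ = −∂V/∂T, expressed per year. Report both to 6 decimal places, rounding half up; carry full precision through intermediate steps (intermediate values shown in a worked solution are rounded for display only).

σ√T = 0.3397·√0.7084 = 0.285914
d₁ = (ln(S/K) + (r+σ²/2)T) / (σ√T) = (ln(192.33/195.93) + (0.0756+0.3397²/2)·0.7084) / 0.285914 = (-0.018545 + 0.094428) / 0.285914 = 0.265407
d₂ = d₁ − σ√T = 0.265407 − 0.285914 = -0.020506
e^{−rT} = e^{−0.0756·0.7084} = 0.947854
N(d₁) = 0.604652,  N(d₂) = 0.491820
Call price V = S·N(d₁) − K·e^{−rT}·N(d₂) = 116.292739 − 91.337307 = 24.955433
φ(d₁) = (1/√(2π))·e^{−d₁²/2} = 0.385136
Θ = −S·φ(d₁)·σ/(2√T) − r·K·e^{−rT}·N(d₂) = −14.948145 − 6.905100 = -21.853246

price = 24.955433
Θ = -21.853246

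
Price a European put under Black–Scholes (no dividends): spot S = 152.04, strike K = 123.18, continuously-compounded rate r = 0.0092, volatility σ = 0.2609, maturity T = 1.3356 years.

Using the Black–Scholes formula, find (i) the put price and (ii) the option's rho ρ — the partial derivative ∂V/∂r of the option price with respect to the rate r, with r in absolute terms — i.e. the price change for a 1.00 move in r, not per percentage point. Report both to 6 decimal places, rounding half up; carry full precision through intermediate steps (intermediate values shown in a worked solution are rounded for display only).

σ√T = 0.2609·√1.3356 = 0.301517
d₁ = (ln(S/K) + (r+σ²/2)T) / (σ√T) = (ln(152.04/123.18) + (0.0092+0.2609²/2)·1.3356) / 0.301517 = (0.210497 + 0.057744) / 0.301517 = 0.889636
d₂ = d₁ − σ√T = 0.889636 − 0.301517 = 0.588119
e^{−rT} = e^{−0.0092·1.3356} = 0.987788
N(−d₁) = 0.186831,  N(−d₂) = 0.278226
Put price V = K·e^{−rT}·N(−d₂) − S·N(−d₁) = 33.853359 − 28.405718 = 5.447641
ρ = −K·T·e^{−rT}·N(−d₂) = -45.214547

price = 5.447641
ρ = -45.214547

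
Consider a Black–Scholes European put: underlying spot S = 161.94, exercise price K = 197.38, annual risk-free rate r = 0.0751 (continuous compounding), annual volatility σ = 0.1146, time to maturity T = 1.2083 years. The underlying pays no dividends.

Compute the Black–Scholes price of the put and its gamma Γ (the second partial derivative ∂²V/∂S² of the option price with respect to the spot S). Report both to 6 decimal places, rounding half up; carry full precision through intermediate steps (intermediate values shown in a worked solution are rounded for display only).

price = 20.678861
Γ = 0.014340

σ√T = 0.1146·√1.2083 = 0.125971
d₁ = (ln(S/K) + (r+σ²/2)T) / (σ√T) = (ln(161.94/197.38) + (0.0751+0.1146²/2)·1.2083) / 0.125971 = (-0.197905 + 0.098678) / 0.125971 = -0.787696
d₂ = d₁ − σ√T = -0.787696 − 0.125971 = -0.913667
e^{−rT} = e^{−0.0751·1.2083} = 0.913252
N(−d₁) = 0.784563,  N(−d₂) = 0.819554
Put price V = K·e^{−rT}·N(−d₂) − S·N(−d₁) = 147.730950 − 127.052088 = 20.678861
φ(d₁) = (1/√(2π))·e^{−d₁²/2} = 0.292535
Γ = φ(d₁) / (S·σ·√T) = 0.014340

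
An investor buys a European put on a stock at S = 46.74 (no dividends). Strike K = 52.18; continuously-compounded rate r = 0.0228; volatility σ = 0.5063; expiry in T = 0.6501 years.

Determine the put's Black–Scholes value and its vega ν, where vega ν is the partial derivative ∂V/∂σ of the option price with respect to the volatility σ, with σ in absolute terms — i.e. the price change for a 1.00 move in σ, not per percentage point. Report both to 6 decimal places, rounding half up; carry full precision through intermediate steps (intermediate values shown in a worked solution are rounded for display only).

price = 10.485443
ν = 15.028051

σ√T = 0.5063·√0.6501 = 0.408224
d₁ = (ln(S/K) + (r+σ²/2)T) / (σ√T) = (ln(46.74/52.18) + (0.0228+0.5063²/2)·0.6501) / 0.408224 = (-0.110099 + 0.098145) / 0.408224 = -0.029282
d₂ = d₁ − σ√T = -0.029282 − 0.408224 = -0.437505
e^{−rT} = e^{−0.0228·0.6501} = 0.985287
N(−d₁) = 0.511680,  N(−d₂) = 0.669127
Put price V = K·e^{−rT}·N(−d₂) − S·N(−d₁) = 34.401367 − 23.915924 = 10.485443
φ(d₁) = (1/√(2π))·e^{−d₁²/2} = 0.398771
ν = S·φ(d₁)·√T = 15.028051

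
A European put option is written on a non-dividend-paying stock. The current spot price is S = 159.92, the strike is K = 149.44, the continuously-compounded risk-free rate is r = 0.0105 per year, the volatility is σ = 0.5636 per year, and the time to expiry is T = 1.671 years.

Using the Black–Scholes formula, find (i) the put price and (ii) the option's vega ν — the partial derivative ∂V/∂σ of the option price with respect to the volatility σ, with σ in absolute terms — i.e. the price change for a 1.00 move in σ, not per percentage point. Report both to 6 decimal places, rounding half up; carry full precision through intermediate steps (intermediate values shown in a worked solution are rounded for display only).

price = 37.359296
ν = 73.448032

σ√T = 0.5636·√1.671 = 0.728550
d₁ = (ln(S/K) + (r+σ²/2)T) / (σ√T) = (ln(159.92/149.44) + (0.0105+0.5636²/2)·1.671) / 0.728550 = (0.067779 + 0.282938) / 0.728550 = 0.481390
d₂ = d₁ − σ√T = 0.481390 − 0.728550 = -0.247160
e^{−rT} = e^{−0.0105·1.671} = 0.982608
N(−d₁) = 0.315120,  N(−d₂) = 0.597608
Put price V = K·e^{−rT}·N(−d₂) − S·N(−d₁) = 87.753232 − 50.393936 = 37.359296
φ(d₁) = (1/√(2π))·e^{−d₁²/2} = 0.355295
ν = S·φ(d₁)·√T = 73.448032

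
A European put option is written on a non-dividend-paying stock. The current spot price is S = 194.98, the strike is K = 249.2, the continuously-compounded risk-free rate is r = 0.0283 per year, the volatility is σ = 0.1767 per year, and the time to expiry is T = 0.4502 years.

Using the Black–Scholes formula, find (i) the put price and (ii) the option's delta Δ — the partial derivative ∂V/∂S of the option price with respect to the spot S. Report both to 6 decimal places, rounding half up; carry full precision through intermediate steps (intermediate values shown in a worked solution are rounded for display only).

price = 51.308793
Δ = -0.971463

σ√T = 0.1767·√0.4502 = 0.118560
d₁ = (ln(S/K) + (r+σ²/2)T) / (σ√T) = (ln(194.98/249.2) + (0.0283+0.1767²/2)·0.4502) / 0.118560 = (-0.245359 + 0.019769) / 0.118560 = -1.902744
d₂ = d₁ − σ√T = -1.902744 − 0.118560 = -2.021304
e^{−rT} = e^{−0.0283·0.4502} = 0.987340
N(−d₁) = 0.971463,  N(−d₂) = 0.978376
Put price V = K·e^{−rT}·N(−d₂) − S·N(−d₁) = 240.724649 − 189.415856 = 51.308793
Δ = −N(−d₁) = -0.971463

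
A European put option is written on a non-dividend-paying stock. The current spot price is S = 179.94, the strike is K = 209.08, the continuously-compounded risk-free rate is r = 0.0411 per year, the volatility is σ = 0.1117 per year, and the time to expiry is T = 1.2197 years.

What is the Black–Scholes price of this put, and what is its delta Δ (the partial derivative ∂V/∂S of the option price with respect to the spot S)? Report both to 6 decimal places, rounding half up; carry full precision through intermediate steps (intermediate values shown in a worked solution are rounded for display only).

price = 21.668516
Δ = -0.772966

σ√T = 0.1117·√1.2197 = 0.123362
d₁ = (ln(S/K) + (r+σ²/2)T) / (σ√T) = (ln(179.94/209.08) + (0.0411+0.1117²/2)·1.2197) / 0.123362 = (-0.150093 + 0.057739) / 0.123362 = -0.748652
d₂ = d₁ − σ√T = -0.748652 − 0.123362 = -0.872013
e^{−rT} = e^{−0.0411·1.2197} = 0.951106
N(−d₁) = 0.772966,  N(−d₂) = 0.808399
Put price V = K·e^{−rT}·N(−d₂) − S·N(−d₁) = 160.756086 − 139.087571 = 21.668516
Δ = −N(−d₁) = -0.772966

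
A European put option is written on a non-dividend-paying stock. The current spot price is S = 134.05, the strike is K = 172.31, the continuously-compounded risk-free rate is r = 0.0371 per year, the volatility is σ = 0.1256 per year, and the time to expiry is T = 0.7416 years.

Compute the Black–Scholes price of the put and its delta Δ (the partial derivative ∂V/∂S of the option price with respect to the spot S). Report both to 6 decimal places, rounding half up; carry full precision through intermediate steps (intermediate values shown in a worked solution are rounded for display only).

price = 33.698502
Δ = -0.977938

σ√T = 0.1256·√0.7416 = 0.108162
d₁ = (ln(S/K) + (r+σ²/2)T) / (σ√T) = (ln(134.05/172.31) + (0.0371+0.1256²/2)·0.7416) / 0.108162 = (-0.251082 + 0.033363) / 0.108162 = -2.012902
d₂ = d₁ − σ√T = -2.012902 − 0.108162 = -2.121064
e^{−rT} = e^{−0.0371·0.7416} = 0.972862
N(−d₁) = 0.977938,  N(−d₂) = 0.983042
Put price V = K·e^{−rT}·N(−d₂) − S·N(−d₁) = 164.791031 − 131.092529 = 33.698502
Δ = −N(−d₁) = -0.977938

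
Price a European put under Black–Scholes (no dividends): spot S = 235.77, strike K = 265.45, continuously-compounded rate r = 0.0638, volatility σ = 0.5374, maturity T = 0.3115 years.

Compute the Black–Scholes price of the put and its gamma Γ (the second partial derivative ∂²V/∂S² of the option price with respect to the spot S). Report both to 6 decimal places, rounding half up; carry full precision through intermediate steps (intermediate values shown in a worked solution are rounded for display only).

price = 43.364921
Γ = 0.005552

σ√T = 0.5374·√0.3115 = 0.299935
d₁ = (ln(S/K) + (r+σ²/2)T) / (σ√T) = (ln(235.77/265.45) + (0.0638+0.5374²/2)·0.3115) / 0.299935 = (-0.118570 + 0.064854) / 0.299935 = -0.179091
d₂ = d₁ − σ√T = -0.179091 − 0.299935 = -0.479026
e^{−rT} = e^{−0.0638·0.3115} = 0.980322
N(−d₁) = 0.571067,  N(−d₂) = 0.684040
Put price V = K·e^{−rT}·N(−d₂) − S·N(−d₁) = 178.005370 − 134.640449 = 43.364921
φ(d₁) = (1/√(2π))·e^{−d₁²/2} = 0.392596
Γ = φ(d₁) / (S·σ·√T) = 0.005552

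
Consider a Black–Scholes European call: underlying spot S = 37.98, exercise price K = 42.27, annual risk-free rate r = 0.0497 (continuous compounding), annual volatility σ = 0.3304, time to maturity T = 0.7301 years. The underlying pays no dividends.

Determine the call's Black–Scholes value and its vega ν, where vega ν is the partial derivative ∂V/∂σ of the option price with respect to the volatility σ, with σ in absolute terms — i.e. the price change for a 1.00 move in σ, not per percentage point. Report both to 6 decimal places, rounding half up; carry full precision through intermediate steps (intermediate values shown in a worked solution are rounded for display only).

σ√T = 0.3304·√0.7301 = 0.282313
d₁ = (ln(S/K) + (r+σ²/2)T) / (σ√T) = (ln(37.98/42.27) + (0.0497+0.3304²/2)·0.7301) / 0.282313 = (-0.107018 + 0.076136) / 0.282313 = -0.109388
d₂ = d₁ − σ√T = -0.109388 − 0.282313 = -0.391701
e^{−rT} = e^{−0.0497·0.7301} = 0.964364
N(d₁) = 0.456448,  N(d₂) = 0.347640
Call price V = S·N(d₁) − K·e^{−rT}·N(d₂) = 17.335878 − 14.171074 = 3.164804
φ(d₁) = (1/√(2π))·e^{−d₁²/2} = 0.396563
ν = S·φ(d₁)·√T = 12.869388

price = 3.164804
ν = 12.869388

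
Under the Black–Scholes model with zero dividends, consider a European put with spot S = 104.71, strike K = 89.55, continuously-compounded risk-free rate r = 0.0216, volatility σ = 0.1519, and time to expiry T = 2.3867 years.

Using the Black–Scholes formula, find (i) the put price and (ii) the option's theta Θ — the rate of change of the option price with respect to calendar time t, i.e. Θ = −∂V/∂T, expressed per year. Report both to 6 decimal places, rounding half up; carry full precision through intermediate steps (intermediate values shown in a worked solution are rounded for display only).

price = 2.271620
Θ = -0.835270

σ√T = 0.1519·√2.3867 = 0.234670
d₁ = (ln(S/K) + (r+σ²/2)T) / (σ√T) = (ln(104.71/89.55) + (0.0216+0.1519²/2)·2.3867) / 0.234670 = (0.156397 + 0.079088) / 0.234670 = 1.003475
d₂ = d₁ − σ√T = 1.003475 − 0.234670 = 0.768806
e^{−rT} = e^{−0.0216·2.3867} = 0.949754
N(−d₁) = 0.157816,  N(−d₂) = 0.221004
Put price V = K·e^{−rT}·N(−d₂) − S·N(−d₁) = 18.796508 − 16.524888 = 2.271620
φ(d₁) = (1/√(2π))·e^{−d₁²/2} = 0.241130
Θ = −S·φ(d₁)·σ/(2√T) + r·K·e^{−rT}·N(−d₂) = −1.241275 + 0.406005 = -0.835270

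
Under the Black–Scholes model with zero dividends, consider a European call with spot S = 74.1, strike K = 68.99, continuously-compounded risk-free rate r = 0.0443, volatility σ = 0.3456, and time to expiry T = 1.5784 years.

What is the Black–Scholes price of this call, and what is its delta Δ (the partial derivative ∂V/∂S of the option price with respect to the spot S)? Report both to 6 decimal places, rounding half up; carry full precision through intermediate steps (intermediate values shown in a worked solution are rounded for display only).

price = 17.394477
Δ = 0.706334

σ√T = 0.3456·√1.5784 = 0.434192
d₁ = (ln(S/K) + (r+σ²/2)T) / (σ√T) = (ln(74.1/68.99) + (0.0443+0.3456²/2)·1.5784) / 0.434192 = (0.071454 + 0.164185) / 0.434192 = 0.542705
d₂ = d₁ − σ√T = 0.542705 − 0.434192 = 0.108513
e^{−rT} = e^{−0.0443·1.5784} = 0.932466
N(d₁) = 0.706334,  N(d₂) = 0.543206
Call price V = S·N(d₁) − K·e^{−rT}·N(d₂) = 52.339327 − 34.944850 = 17.394477
Δ = N(d₁) = 0.706334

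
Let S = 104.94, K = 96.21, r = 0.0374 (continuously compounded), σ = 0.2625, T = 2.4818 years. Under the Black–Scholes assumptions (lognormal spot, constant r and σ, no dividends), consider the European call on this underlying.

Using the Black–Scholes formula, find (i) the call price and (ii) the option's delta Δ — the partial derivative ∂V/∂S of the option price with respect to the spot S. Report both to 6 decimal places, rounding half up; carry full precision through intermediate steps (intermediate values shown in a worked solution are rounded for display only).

price = 25.846202
Δ = 0.739321

σ√T = 0.2625·√2.4818 = 0.413535
d₁ = (ln(S/K) + (r+σ²/2)T) / (σ√T) = (ln(104.94/96.21) + (0.0374+0.2625²/2)·2.4818) / 0.413535 = (0.086855 + 0.178325) / 0.413535 = 0.641252
d₂ = d₁ − σ√T = 0.641252 − 0.413535 = 0.227717
e^{−rT} = e^{−0.0374·2.4818} = 0.911358
N(d₁) = 0.739321,  N(d₂) = 0.590067
Call price V = S·N(d₁) − K·e^{−rT}·N(d₂) = 77.584306 − 51.738104 = 25.846202
Δ = N(d₁) = 0.739321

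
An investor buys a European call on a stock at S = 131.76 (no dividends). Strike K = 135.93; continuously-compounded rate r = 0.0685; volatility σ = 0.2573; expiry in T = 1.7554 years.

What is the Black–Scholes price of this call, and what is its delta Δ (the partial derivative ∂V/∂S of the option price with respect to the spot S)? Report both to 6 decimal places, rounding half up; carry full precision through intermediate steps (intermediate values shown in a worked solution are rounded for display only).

price = 23.261768
Δ = 0.667049

σ√T = 0.2573·√1.7554 = 0.340901
d₁ = (ln(S/K) + (r+σ²/2)T) / (σ√T) = (ln(131.76/135.93) + (0.0685+0.2573²/2)·1.7554) / 0.340901 = (-0.031158 + 0.178352) / 0.340901 = 0.431778
d₂ = d₁ − σ√T = 0.431778 − 0.340901 = 0.090878
e^{−rT} = e^{−0.0685·1.7554} = 0.886703
N(d₁) = 0.667049,  N(d₂) = 0.536205
Call price V = S·N(d₁) − K·e^{−rT}·N(d₂) = 87.890349 − 64.628580 = 23.261768
Δ = N(d₁) = 0.667049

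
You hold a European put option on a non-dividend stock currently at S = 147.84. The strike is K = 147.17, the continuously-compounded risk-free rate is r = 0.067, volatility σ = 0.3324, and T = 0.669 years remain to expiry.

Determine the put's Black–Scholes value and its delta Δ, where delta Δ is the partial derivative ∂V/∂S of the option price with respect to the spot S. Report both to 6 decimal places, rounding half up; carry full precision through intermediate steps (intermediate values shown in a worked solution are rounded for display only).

price = 12.295368
Δ = -0.375428

σ√T = 0.3324·√0.669 = 0.271878
d₁ = (ln(S/K) + (r+σ²/2)T) / (σ√T) = (ln(147.84/147.17) + (0.067+0.3324²/2)·0.669) / 0.271878 = (0.004542 + 0.081782) / 0.271878 = 0.317510
d₂ = d₁ − σ√T = 0.317510 − 0.271878 = 0.045632
e^{−rT} = e^{−0.067·0.669} = 0.956167
N(−d₁) = 0.375428,  N(−d₂) = 0.481802
Put price V = K·e^{−rT}·N(−d₂) − S·N(−d₁) = 67.798678 − 55.503310 = 12.295368
Δ = −N(−d₁) = -0.375428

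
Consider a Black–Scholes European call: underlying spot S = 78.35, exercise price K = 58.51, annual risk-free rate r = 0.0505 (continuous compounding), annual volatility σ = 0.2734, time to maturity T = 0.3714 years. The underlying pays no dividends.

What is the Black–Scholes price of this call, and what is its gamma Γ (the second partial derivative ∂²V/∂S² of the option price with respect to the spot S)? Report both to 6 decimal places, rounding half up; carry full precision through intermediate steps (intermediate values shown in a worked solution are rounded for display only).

σ√T = 0.2734·√0.3714 = 0.166617
d₁ = (ln(S/K) + (r+σ²/2)T) / (σ√T) = (ln(78.35/58.51) + (0.0505+0.2734²/2)·0.3714) / 0.166617 = (0.291988 + 0.032636) / 0.166617 = 1.948328
d₂ = d₁ − σ√T = 1.948328 − 0.166617 = 1.781711
e^{−rT} = e^{−0.0505·0.3714} = 0.981419
N(d₁) = 0.974312,  N(d₂) = 0.962602
Call price V = S·N(d₁) − K·e^{−rT}·N(d₂) = 76.337354 − 55.275319 = 21.062035
φ(d₁) = (1/√(2π))·e^{−d₁²/2} = 0.059789
Γ = φ(d₁) / (S·σ·√T) = 0.004580

price = 21.062035
Γ = 0.004580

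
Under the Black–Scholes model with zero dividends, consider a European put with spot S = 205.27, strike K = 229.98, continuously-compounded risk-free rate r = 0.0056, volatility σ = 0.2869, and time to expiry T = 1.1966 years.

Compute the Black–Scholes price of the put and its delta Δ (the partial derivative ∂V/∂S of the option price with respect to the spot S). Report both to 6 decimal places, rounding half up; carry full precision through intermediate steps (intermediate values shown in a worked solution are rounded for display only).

price = 40.168161
Δ = -0.572958

σ√T = 0.2869·√1.1966 = 0.313838
d₁ = (ln(S/K) + (r+σ²/2)T) / (σ√T) = (ln(205.27/229.98) + (0.0056+0.2869²/2)·1.1966) / 0.313838 = (-0.113666 + 0.055948) / 0.313838 = -0.183911
d₂ = d₁ − σ√T = -0.183911 − 0.313838 = -0.497749
e^{−rT} = e^{−0.0056·1.1966} = 0.993321
N(−d₁) = 0.572958,  N(−d₂) = 0.690669
Put price V = K·e^{−rT}·N(−d₂) − S·N(−d₁) = 157.779316 − 117.611155 = 40.168161
Δ = −N(−d₁) = -0.572958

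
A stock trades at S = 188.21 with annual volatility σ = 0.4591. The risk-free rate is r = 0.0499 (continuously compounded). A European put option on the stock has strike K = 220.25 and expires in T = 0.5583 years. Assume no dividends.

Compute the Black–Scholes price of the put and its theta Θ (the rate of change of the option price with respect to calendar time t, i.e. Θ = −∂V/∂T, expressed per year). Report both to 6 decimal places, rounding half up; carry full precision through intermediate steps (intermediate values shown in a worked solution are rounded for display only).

σ√T = 0.4591·√0.5583 = 0.343037
d₁ = (ln(S/K) + (r+σ²/2)T) / (σ√T) = (ln(188.21/220.25) + (0.0499+0.4591²/2)·0.5583) / 0.343037 = (-0.157205 + 0.086696) / 0.343037 = -0.205542
d₂ = d₁ − σ√T = -0.205542 − 0.343037 = -0.548579
e^{−rT} = e^{−0.0499·0.5583} = 0.972525
N(−d₁) = 0.581426,  N(−d₂) = 0.708353
Put price V = K·e^{−rT}·N(−d₂) − S·N(−d₁) = 151.728252 − 109.430116 = 42.298135
φ(d₁) = (1/√(2π))·e^{−d₁²/2} = 0.390604
Θ = −S·φ(d₁)·σ/(2√T) + r·K·e^{−rT}·N(−d₂) = −22.585116 + 7.571240 = -15.013876

price = 42.298135
Θ = -15.013876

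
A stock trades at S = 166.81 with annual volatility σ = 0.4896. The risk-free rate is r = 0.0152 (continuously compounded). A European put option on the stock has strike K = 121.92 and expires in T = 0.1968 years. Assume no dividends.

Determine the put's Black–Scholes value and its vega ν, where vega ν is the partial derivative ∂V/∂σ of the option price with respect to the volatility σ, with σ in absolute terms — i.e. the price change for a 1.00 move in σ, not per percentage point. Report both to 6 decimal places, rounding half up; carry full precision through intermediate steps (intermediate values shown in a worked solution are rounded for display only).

price = 0.994558
ν = 8.665932

σ√T = 0.4896·√0.1968 = 0.217197
d₁ = (ln(S/K) + (r+σ²/2)T) / (σ√T) = (ln(166.81/121.92) + (0.0152+0.4896²/2)·0.1968) / 0.217197 = (0.313490 + 0.026579) / 0.217197 = 1.565716
d₂ = d₁ − σ√T = 1.565716 − 0.217197 = 1.348519
e^{−rT} = e^{−0.0152·0.1968} = 0.997013
N(−d₁) = 0.058708,  N(−d₂) = 0.088746
Put price V = K·e^{−rT}·N(−d₂) − S·N(−d₁) = 10.787560 − 9.793002 = 0.994558
φ(d₁) = (1/√(2π))·e^{−d₁²/2} = 0.117106
ν = S·φ(d₁)·√T = 8.665932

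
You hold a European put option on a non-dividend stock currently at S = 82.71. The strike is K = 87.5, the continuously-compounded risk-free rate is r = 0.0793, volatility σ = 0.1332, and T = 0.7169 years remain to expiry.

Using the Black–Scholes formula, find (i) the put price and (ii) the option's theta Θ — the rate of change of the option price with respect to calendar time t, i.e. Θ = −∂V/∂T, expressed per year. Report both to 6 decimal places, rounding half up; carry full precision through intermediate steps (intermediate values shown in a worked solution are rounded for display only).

price = 3.695589
Θ = 0.821673

σ√T = 0.1332·√0.7169 = 0.112780
d₁ = (ln(S/K) + (r+σ²/2)T) / (σ√T) = (ln(82.71/87.5) + (0.0793+0.1332²/2)·0.7169) / 0.112780 = (-0.056298 + 0.063210) / 0.112780 = 0.061284
d₂ = d₁ − σ√T = 0.061284 − 0.112780 = -0.051497
e^{−rT} = e^{−0.0793·0.7169} = 0.944736
N(−d₁) = 0.475567,  N(−d₂) = 0.520535
Put price V = K·e^{−rT}·N(−d₂) − S·N(−d₁) = 43.029706 − 39.334117 = 3.695589
φ(d₁) = (1/√(2π))·e^{−d₁²/2} = 0.398194
Θ = −S·φ(d₁)·σ/(2√T) + r·K·e^{−rT}·N(−d₂) = −2.590583 + 3.412256 = 0.821673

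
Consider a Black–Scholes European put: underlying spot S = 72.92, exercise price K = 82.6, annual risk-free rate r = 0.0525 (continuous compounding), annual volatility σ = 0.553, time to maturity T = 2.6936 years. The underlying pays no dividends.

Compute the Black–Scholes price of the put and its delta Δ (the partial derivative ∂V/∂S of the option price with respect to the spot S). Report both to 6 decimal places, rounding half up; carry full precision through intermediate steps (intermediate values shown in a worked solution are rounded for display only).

σ√T = 0.553·√2.6936 = 0.907594
d₁ = (ln(S/K) + (r+σ²/2)T) / (σ√T) = (ln(72.92/82.6) + (0.0525+0.553²/2)·2.6936) / 0.907594 = (-0.124647 + 0.553278) / 0.907594 = 0.472271
d₂ = d₁ − σ√T = 0.472271 − 0.907594 = -0.435323
e^{−rT} = e^{−0.0525·2.6936} = 0.868130
N(−d₁) = 0.318367,  N(−d₂) = 0.668336
Put price V = K·e^{−rT}·N(−d₂) − S·N(−d₁) = 47.924711 − 23.215286 = 24.709425
Δ = −N(−d₁) = -0.318367

price = 24.709425
Δ = -0.318367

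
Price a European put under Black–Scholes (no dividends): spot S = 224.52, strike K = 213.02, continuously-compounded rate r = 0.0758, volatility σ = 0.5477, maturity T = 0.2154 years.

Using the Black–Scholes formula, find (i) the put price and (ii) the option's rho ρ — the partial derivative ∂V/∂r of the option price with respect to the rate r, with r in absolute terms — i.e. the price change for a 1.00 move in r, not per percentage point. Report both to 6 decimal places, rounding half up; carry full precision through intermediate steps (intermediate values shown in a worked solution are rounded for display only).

price = 15.273175
ρ = -19.986742

σ√T = 0.5477·√0.2154 = 0.254194
d₁ = (ln(S/K) + (r+σ²/2)T) / (σ√T) = (ln(224.52/213.02) + (0.0758+0.5477²/2)·0.2154) / 0.254194 = (0.052579 + 0.048635) / 0.254194 = 0.398174
d₂ = d₁ − σ√T = 0.398174 − 0.254194 = 0.143979
e^{−rT} = e^{−0.0758·0.2154} = 0.983805
N(−d₁) = 0.345251,  N(−d₂) = 0.442758
Put price V = K·e^{−rT}·N(−d₂) − S·N(−d₁) = 92.788961 − 77.515786 = 15.273175
ρ = −K·T·e^{−rT}·N(−d₂) = -19.986742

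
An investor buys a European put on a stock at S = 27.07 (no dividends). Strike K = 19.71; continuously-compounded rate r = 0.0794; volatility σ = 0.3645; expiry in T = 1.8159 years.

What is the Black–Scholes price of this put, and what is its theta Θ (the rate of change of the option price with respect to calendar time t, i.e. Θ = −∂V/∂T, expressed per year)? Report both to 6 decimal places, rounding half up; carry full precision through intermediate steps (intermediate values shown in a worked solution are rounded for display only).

σ√T = 0.3645·√1.8159 = 0.491183
d₁ = (ln(S/K) + (r+σ²/2)T) / (σ√T) = (ln(27.07/19.71) + (0.0794+0.3645²/2)·1.8159) / 0.491183 = (0.317300 + 0.264813) / 0.491183 = 1.185124
d₂ = d₁ − σ√T = 1.185124 − 0.491183 = 0.693941
e^{−rT} = e^{−0.0794·1.8159} = 0.865730
N(−d₁) = 0.117984,  N(−d₂) = 0.243860
Put price V = K·e^{−rT}·N(−d₂) − S·N(−d₁) = 4.161109 − 3.193834 = 0.967275
φ(d₁) = (1/√(2π))·e^{−d₁²/2} = 0.197662
Θ = −S·φ(d₁)·σ/(2√T) + r·K·e^{−rT}·N(−d₂) = −0.723657 + 0.330392 = -0.393265

price = 0.967275
Θ = -0.393265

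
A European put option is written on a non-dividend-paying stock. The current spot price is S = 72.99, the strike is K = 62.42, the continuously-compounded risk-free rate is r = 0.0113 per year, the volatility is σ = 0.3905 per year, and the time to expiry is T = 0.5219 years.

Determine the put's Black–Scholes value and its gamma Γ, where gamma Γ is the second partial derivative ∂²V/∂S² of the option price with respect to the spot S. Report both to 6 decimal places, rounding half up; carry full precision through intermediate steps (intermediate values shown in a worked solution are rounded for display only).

σ√T = 0.3905·√0.5219 = 0.282108
d₁ = (ln(S/K) + (r+σ²/2)T) / (σ√T) = (ln(72.99/62.42) + (0.0113+0.3905²/2)·0.5219) / 0.282108 = (0.156437 + 0.045690) / 0.282108 = 0.716487
d₂ = d₁ − σ√T = 0.716487 − 0.282108 = 0.434380
e^{−rT} = e^{−0.0113·0.5219} = 0.994120
N(−d₁) = 0.236845,  N(−d₂) = 0.332006
Put price V = K·e^{−rT}·N(−d₂) − S·N(−d₁) = 20.601974 − 17.287332 = 3.314642
φ(d₁) = (1/√(2π))·e^{−d₁²/2} = 0.308629
Γ = φ(d₁) / (S·σ·√T) = 0.014989

price = 3.314642
Γ = 0.014989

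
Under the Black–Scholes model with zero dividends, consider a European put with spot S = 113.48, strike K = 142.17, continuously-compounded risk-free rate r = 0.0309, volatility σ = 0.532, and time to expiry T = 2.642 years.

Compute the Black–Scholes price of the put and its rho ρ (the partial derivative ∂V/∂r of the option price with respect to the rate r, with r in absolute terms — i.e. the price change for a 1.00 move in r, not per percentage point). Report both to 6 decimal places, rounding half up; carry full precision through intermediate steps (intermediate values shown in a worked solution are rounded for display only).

σ√T = 0.532·√2.642 = 0.864725
d₁ = (ln(S/K) + (r+σ²/2)T) / (σ√T) = (ln(113.48/142.17) + (0.0309+0.532²/2)·2.642) / 0.864725 = (-0.225397 + 0.455513) / 0.864725 = 0.266114
d₂ = d₁ − σ√T = 0.266114 − 0.864725 = -0.598611
e^{−rT} = e^{−0.0309·2.642} = 0.921606
N(−d₁) = 0.395076,  N(−d₂) = 0.725284
Put price V = K·e^{−rT}·N(−d₂) − S·N(−d₁) = 95.030080 − 44.833184 = 50.196896
ρ = −K·T·e^{−rT}·N(−d₂) = -251.069471

price = 50.196896
ρ = -251.069471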